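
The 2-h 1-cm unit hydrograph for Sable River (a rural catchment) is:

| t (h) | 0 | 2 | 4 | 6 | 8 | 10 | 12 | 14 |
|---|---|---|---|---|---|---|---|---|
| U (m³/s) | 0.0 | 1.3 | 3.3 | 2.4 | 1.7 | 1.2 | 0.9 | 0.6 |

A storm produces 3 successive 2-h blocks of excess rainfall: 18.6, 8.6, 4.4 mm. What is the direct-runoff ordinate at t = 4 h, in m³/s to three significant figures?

By discrete convolution, Q_j = Σ (P_i / 10 mm) · U_{j−i}.
At t = 4 h (j=2): Q = (18.6/10)·3.3 + (8.6/10)·1.3 + (4.4/10)·0.0 = 7.26 m³/s.

Q ≈ 7.26 m³/s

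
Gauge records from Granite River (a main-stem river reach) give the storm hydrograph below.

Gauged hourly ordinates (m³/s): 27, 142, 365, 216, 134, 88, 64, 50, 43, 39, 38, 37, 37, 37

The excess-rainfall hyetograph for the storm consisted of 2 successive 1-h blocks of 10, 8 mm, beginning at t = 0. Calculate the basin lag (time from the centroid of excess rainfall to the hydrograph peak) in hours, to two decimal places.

Centroid of excess rainfall: t_c = Σ P_i·t̄_i / ΣP_i = 0.9444 h (block centres at 0.5, 1.5 h).
Hydrograph peak occurs at t = 2 h, so basin lag t_L = 2 − 0.9444 = 1.06 h.

t_L ≈ 1.06 h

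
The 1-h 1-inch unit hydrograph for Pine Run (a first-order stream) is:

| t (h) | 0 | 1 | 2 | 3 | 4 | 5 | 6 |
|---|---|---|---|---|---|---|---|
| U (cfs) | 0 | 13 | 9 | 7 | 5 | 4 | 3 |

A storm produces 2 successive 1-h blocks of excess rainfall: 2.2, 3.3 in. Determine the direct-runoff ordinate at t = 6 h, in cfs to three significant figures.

By discrete convolution, Q_j = Σ (P_i / 1 in) · U_{j−i}.
At t = 6 h (j=6): Q = (2.2/1)·3 + (3.3/1)·4 = 19.8 cfs.

Q ≈ 19.8 cfs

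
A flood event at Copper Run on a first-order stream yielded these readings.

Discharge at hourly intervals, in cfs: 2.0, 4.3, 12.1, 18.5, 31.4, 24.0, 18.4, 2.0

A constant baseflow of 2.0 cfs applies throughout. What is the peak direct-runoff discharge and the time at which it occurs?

Subtracting baseflow gives direct-runoff ordinates: 0.0, 2.3, 10.1, 16.5, 29.4, 22.0, 16.4, 0.0 cfs.
The maximum is 29.4 cfs, occurring at the reading for t = 4 h.

Q_p = 29.4 cfs at t = 4 h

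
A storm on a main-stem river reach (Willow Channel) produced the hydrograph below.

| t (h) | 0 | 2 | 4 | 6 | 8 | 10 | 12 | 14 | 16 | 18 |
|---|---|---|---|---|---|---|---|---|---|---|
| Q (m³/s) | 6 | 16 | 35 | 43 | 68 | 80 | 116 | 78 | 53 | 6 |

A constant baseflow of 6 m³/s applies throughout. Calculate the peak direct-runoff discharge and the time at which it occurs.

Subtracting baseflow gives direct-runoff ordinates: 0.0, 10.0, 29.0, 37.0, 62.0, 74.0, 110.0, 72.0, 47.0, 0.0 m³/s.
The maximum is 110.0 m³/s, occurring at the reading for t = 12 h.

Q_p = 110.0 m³/s at t = 12 h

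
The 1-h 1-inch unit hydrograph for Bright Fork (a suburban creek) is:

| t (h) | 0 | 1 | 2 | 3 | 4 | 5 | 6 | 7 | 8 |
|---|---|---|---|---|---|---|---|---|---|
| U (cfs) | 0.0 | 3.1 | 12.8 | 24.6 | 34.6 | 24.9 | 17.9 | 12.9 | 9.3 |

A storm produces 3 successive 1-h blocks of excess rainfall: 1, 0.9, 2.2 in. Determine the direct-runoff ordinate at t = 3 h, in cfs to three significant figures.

By discrete convolution, Q_j = Σ (P_i / 1 in) · U_{j−i}.
At t = 3 h (j=3): Q = (1/1)·24.6 + (0.9/1)·12.8 + (2.2/1)·3.1 = 42.9 cfs.

Q ≈ 42.9 cfs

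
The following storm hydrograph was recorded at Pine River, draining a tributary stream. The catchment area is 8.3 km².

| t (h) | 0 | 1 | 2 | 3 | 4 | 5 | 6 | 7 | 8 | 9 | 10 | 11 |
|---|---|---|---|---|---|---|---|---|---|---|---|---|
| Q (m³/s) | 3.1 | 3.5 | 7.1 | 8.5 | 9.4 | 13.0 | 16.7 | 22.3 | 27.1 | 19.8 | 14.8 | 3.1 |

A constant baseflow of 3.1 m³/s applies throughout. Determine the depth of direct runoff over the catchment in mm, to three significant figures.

Direct runoff: 0.0, 0.4, 4.0, 5.4, 6.3, 9.9, 13.6, 19.2, 24.0, 16.7, 11.7, 0.0 m³/s; ΣQ_DR = 111.2 m³/s.
V = ΣQ_DR · Δt = 111.2 × 3600 s = 4.003 × 10^5 m³.
Over A = 8.3 km², depth = V / A = 48.2 mm.

d ≈ 48.2 mm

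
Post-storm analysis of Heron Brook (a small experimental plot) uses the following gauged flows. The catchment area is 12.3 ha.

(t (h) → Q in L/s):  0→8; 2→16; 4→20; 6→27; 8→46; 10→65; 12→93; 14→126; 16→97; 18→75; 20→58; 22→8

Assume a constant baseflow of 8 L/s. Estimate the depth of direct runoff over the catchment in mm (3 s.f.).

d ≈ 31.8 mm

Direct runoff: 0.0, 8.0, 12.0, 19.0, 38.0, 57.0, 85.0, 118.0, 89.0, 67.0, 50.0, 0.0 L/s; ΣQ_DR = 543.0 L/s.
V = ΣQ_DR · Δt = 543.0 × 7200 s = 3.910 × 10^6 L.
Over A = 12.3 ha, depth = V / A = 31.8 mm.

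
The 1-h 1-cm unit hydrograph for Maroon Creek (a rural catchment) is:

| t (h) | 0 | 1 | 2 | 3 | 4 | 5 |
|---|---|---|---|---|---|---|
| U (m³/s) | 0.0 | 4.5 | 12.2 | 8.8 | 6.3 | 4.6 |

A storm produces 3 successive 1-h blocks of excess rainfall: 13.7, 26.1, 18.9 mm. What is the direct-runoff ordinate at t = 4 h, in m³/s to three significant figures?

Q ≈ 54.7 m³/s

By discrete convolution, Q_j = Σ (P_i / 10 mm) · U_{j−i}.
At t = 4 h (j=4): Q = (13.7/10)·6.3 + (26.1/10)·8.8 + (18.9/10)·12.2 = 54.7 m³/s.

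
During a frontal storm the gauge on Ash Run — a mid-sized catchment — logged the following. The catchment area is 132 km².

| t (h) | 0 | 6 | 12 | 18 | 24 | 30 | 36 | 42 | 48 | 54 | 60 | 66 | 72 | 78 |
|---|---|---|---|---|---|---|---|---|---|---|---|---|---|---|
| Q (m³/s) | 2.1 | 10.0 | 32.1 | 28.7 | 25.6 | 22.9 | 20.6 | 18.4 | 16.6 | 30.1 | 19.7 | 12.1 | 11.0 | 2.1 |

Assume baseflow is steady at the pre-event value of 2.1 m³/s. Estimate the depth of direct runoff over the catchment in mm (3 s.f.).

d ≈ 36.4 mm

Direct runoff: 0.0, 7.9, 30.0, 26.6, 23.5, 20.8, 18.5, 16.3, 14.5, 28.0, 17.6, 10.0, 8.9, 0.0 m³/s; ΣQ_DR = 222.6 m³/s.
V = ΣQ_DR · Δt = 222.6 × 21600 s = 4.808 × 10^6 m³.
Over A = 132 km², depth = V / A = 36.4 mm.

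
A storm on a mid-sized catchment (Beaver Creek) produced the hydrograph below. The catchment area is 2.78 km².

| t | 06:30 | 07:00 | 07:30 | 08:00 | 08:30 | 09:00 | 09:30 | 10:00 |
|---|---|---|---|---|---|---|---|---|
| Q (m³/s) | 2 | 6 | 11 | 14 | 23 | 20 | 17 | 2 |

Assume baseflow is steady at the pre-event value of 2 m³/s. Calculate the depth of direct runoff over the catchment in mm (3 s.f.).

Direct runoff: 0.0, 4.0, 9.0, 12.0, 21.0, 18.0, 15.0, 0.0 m³/s; ΣQ_DR = 79.00 m³/s.
V = ΣQ_DR · Δt = 79.00 × 1800 s = 1.422 × 10^5 m³.
Over A = 2.78 km², depth = V / A = 51.2 mm.

d ≈ 51.2 mm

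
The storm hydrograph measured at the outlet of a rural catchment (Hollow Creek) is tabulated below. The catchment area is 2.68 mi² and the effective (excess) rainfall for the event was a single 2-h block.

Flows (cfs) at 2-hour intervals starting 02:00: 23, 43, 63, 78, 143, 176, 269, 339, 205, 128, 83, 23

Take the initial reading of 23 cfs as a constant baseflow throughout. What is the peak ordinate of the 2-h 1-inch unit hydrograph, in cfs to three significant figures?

U_p ≈ 211 cfs

Direct runoff: 0.0, 20.0, 40.0, 55.0, 120.0, 153.0, 246.0, 316.0, 182.0, 105.0, 60.0, 0.0 cfs; ΣQ_DR = 1297 cfs, peak = 316.0 cfs.
Runoff depth d = ΣQ_DR·Δt / A = 1297 × 7200 / (2.68 mi²) = 1.500 in.
The 1-inch UH is the DRH scaled by (1 in)/d, so U_p = 316.0 × 1/1.500 = 211 cfs.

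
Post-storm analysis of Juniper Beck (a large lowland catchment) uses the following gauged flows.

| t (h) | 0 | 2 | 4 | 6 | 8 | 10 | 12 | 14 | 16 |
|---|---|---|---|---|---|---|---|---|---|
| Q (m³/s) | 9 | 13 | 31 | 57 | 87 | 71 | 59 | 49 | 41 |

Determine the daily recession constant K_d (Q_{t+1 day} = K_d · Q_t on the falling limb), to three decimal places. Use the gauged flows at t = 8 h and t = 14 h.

Between t = 8 h and t = 14 h the flow falls from 87 to 49 m³/s over 3×2 h = 6 h.
Per-interval ratio K = (49/87)^(1/3) = 0.8258; K_d = K^(24/2) = 0.101.

K_d ≈ 0.101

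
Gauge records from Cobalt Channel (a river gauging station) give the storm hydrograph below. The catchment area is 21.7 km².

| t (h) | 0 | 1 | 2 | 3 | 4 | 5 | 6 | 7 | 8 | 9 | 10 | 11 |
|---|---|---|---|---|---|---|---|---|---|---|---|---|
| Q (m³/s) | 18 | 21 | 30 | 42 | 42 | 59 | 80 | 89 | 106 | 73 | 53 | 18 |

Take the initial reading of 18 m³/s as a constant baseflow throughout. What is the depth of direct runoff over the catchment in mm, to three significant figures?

d ≈ 68.8 mm

Direct runoff: 0.0, 3.0, 12.0, 24.0, 24.0, 41.0, 62.0, 71.0, 88.0, 55.0, 35.0, 0.0 m³/s; ΣQ_DR = 415.0 m³/s.
V = ΣQ_DR · Δt = 415.0 × 3600 s = 1.494 × 10^6 m³.
Over A = 21.7 km², depth = V / A = 68.8 mm.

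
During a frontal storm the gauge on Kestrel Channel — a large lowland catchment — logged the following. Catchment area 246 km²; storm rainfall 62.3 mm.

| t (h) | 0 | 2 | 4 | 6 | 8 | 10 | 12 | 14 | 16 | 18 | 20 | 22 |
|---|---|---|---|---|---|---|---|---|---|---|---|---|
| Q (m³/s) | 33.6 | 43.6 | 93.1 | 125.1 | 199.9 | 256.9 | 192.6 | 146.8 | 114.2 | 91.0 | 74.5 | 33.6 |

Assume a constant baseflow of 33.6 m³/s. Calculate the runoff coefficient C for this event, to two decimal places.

C ≈ 0.47

ΣQ_DR = 1002 m³/s; V = ΣQ_DR·Δt = 7.212 × 10^6 m³.
Runoff depth d = V / A = 29.32 mm.
C = d / P = 29.32 / 62.3 = 0.47.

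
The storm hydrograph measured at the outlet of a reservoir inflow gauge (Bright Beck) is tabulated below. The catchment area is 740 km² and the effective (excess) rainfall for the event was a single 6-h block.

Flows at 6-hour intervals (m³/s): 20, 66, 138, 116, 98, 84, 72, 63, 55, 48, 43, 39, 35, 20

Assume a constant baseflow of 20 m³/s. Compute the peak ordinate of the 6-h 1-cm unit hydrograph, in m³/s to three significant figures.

U_p ≈ 65.5 m³/s

Direct runoff: 0.0, 46.0, 118.0, 96.0, 78.0, 64.0, 52.0, 43.0, 35.0, 28.0, 23.0, 19.0, 15.0, 0.0 m³/s; ΣQ_DR = 617.0 m³/s, peak = 118.0 m³/s.
Runoff depth d = ΣQ_DR·Δt / A = 617.0 × 21600 / (740 km²) = 18.01 mm.
The 1-cm UH is the DRH scaled by (10 mm)/d, so U_p = 118.0 × 10/18.01 = 65.5 m³/s.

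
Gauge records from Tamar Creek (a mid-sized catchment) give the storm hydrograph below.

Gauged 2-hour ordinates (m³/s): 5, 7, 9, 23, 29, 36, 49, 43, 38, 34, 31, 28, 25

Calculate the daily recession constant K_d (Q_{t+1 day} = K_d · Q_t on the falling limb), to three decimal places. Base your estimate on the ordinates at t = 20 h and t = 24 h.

Between t = 20 h and t = 24 h the flow falls from 31 to 25 m³/s over 2×2 h = 4 h.
Per-interval ratio K = (25/31)^(1/2) = 0.8980; K_d = K^(24/2) = 0.275.

K_d ≈ 0.275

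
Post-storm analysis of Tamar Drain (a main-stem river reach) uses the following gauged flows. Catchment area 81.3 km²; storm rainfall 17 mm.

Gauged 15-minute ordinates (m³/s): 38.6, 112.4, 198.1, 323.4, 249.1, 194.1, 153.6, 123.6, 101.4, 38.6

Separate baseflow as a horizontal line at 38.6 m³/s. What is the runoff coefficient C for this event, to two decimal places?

ΣQ_DR = 1147 m³/s; V = ΣQ_DR·Δt = 1.032 × 10^6 m³.
Runoff depth d = V / A = 12.70 mm.
C = d / P = 12.70 / 17 = 0.75.

C ≈ 0.75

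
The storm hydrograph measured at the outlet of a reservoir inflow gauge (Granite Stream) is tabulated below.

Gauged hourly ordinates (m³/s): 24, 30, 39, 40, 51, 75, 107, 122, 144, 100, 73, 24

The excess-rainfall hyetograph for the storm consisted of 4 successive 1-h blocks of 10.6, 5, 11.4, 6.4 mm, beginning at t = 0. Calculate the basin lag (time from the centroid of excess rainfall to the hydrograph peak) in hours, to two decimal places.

Centroid of excess rainfall: t_c = Σ P_i·t̄_i / ΣP_i = 1.9072 h (block centres at 0.5, 1.5, 2.5, 3.5 h).
Hydrograph peak occurs at t = 8 h, so basin lag t_L = 8 − 1.9072 = 6.09 h.

t_L ≈ 6.09 h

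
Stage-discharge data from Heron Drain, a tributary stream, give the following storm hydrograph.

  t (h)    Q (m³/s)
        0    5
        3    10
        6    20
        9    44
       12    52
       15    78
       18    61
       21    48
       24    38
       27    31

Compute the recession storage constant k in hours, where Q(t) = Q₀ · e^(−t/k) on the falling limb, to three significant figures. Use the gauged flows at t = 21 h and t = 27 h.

k ≈ 13.7 h

On the falling limb, Q drops from 48 to 31 m³/s between t = 21 h and t = 27 h (Δt = 6 h).
k = −Δt / ln(Q₂/Q₁) = −6 / ln(31/48) = 13.7 h.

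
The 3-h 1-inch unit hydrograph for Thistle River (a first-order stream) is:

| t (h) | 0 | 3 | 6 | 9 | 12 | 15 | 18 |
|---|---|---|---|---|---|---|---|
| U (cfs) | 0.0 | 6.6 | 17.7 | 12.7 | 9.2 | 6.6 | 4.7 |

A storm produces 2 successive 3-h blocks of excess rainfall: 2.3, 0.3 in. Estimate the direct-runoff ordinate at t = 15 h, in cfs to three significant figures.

By discrete convolution, Q_j = Σ (P_i / 1 in) · U_{j−i}.
At t = 15 h (j=5): Q = (2.3/1)·6.6 + (0.3/1)·9.2 = 17.9 cfs.

Q ≈ 17.9 cfs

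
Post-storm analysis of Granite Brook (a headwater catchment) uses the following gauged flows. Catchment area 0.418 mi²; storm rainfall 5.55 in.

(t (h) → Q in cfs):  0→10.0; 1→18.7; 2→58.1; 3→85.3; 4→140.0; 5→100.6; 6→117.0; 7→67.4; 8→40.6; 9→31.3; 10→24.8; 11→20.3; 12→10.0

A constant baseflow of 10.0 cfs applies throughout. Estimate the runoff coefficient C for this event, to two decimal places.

C ≈ 0.40

ΣQ_DR = 594.1 cfs; V = ΣQ_DR·Δt = 2.139 × 10^6 ft³.
Runoff depth d = V / A = 2.202 in.
C = d / P = 2.202 / 5.55 = 0.40.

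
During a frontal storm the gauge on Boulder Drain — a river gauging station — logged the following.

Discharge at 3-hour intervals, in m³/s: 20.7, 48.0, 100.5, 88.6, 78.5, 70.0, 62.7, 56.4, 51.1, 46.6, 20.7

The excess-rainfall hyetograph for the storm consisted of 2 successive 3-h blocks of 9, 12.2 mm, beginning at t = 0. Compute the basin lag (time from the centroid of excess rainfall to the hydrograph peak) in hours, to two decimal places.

Centroid of excess rainfall: t_c = Σ P_i·t̄_i / ΣP_i = 3.2264 h (block centres at 1.5, 4.5 h).
Hydrograph peak occurs at t = 6 h, so basin lag t_L = 6 − 3.2264 = 2.77 h.

t_L ≈ 2.77 h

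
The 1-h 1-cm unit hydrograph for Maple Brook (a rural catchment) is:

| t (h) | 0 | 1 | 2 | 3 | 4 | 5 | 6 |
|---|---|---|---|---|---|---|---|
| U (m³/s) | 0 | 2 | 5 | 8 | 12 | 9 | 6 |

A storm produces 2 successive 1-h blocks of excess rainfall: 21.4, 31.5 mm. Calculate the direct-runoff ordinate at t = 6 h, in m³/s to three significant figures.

Q ≈ 41.2 m³/s

By discrete convolution, Q_j = Σ (P_i / 10 mm) · U_{j−i}.
At t = 6 h (j=6): Q = (21.4/10)·6 + (31.5/10)·9 = 41.2 m³/s.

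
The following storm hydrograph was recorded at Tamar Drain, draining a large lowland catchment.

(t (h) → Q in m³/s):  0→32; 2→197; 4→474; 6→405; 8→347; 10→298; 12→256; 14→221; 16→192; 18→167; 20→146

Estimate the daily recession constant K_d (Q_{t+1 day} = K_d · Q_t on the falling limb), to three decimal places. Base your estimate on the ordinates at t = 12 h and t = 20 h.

Between t = 12 h and t = 20 h the flow falls from 256 to 146 m³/s over 4×2 h = 8 h.
Per-interval ratio K = (146/256)^(1/4) = 0.8690; K_d = K^(24/2) = 0.185.

K_d ≈ 0.185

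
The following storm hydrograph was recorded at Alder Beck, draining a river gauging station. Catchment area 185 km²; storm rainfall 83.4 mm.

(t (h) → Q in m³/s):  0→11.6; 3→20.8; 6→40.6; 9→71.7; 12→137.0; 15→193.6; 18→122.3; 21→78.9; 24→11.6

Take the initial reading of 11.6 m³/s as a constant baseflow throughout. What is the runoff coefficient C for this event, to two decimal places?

ΣQ_DR = 583.7 m³/s; V = ΣQ_DR·Δt = 6.304 × 10^6 m³.
Runoff depth d = V / A = 34.08 mm.
C = d / P = 34.08 / 83.4 = 0.41.

C ≈ 0.41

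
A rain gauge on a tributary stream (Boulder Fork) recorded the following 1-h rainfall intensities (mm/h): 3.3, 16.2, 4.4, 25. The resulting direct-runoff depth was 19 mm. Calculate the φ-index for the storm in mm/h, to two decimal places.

φ ≈ 11.10 mm/h

Only the 2 blocks with intensity above φ contribute runoff: 16.2, 25 mm/h.
Σ(I−φ)·Δt = d  ⇒  (16.2+25 − 2φ)·1 = 19
φ = (41.20 − 19/1) / 2 = 11.10 mm/h.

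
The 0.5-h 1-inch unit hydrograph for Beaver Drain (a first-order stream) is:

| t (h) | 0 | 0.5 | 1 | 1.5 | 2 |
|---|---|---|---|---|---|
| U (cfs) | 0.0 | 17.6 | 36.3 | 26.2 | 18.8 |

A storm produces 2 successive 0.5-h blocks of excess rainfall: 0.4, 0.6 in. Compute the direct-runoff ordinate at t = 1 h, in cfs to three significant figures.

By discrete convolution, Q_j = Σ (P_i / 1 in) · U_{j−i}.
At t = 1 h (j=2): Q = (0.4/1)·36.3 + (0.6/1)·17.6 = 25.1 cfs.

Q ≈ 25.1 cfs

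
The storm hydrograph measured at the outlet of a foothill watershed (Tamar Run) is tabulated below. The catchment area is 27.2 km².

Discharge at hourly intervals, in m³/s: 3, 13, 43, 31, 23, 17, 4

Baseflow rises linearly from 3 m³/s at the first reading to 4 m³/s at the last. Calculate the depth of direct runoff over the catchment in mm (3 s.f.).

d ≈ 14.5 mm

Direct runoff: 0.00, 9.83, 39.67, 27.50, 19.33, 13.17, 0.00 m³/s; ΣQ_DR = 109.5 m³/s.
V = ΣQ_DR · Δt = 109.5 × 3600 s = 3.942 × 10^5 m³.
Over A = 27.2 km², depth = V / A = 14.5 mm.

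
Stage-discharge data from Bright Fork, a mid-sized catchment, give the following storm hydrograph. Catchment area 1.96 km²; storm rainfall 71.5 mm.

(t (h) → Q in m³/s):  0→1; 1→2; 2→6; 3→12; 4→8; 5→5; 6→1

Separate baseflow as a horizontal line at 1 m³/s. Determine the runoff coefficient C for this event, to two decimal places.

ΣQ_DR = 28.00 m³/s; V = ΣQ_DR·Δt = 1.008 × 10^5 m³.
Runoff depth d = V / A = 51.43 mm.
C = d / P = 51.43 / 71.5 = 0.72.

C ≈ 0.72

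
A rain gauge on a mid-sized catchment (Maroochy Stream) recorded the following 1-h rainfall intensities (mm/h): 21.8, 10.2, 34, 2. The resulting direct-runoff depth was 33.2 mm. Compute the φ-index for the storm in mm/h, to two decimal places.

φ ≈ 11.30 mm/h

Only the 2 blocks with intensity above φ contribute runoff: 21.8, 34 mm/h.
Σ(I−φ)·Δt = d  ⇒  (21.8+34 − 2φ)·1 = 33.2
φ = (55.80 − 33.2/1) / 2 = 11.30 mm/h.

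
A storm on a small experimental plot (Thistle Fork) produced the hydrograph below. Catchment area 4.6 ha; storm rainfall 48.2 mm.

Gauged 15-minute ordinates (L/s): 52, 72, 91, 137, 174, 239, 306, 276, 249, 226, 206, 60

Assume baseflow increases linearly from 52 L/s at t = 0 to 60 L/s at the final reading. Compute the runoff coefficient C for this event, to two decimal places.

C ≈ 0.57

ΣQ_DR = 1416 L/s; V = ΣQ_DR·Δt = 1.274 × 10^6 L.
Runoff depth d = V / A = 27.70 mm.
C = d / P = 27.70 / 48.2 = 0.57.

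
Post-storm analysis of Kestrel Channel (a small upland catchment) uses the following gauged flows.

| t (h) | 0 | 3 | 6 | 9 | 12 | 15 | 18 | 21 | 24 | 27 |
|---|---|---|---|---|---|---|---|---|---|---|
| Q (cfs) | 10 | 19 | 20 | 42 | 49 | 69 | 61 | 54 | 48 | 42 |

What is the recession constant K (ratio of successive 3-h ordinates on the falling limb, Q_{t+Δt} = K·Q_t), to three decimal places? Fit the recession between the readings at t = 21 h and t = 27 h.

Using the recession-limb readings at t = 21 h and t = 27 h: Q falls from 54 to 42 cfs over 2 intervals.
K = (Q₂/Q₁)^(1/2) = (42/54)^(1/2) = 0.882.

K ≈ 0.882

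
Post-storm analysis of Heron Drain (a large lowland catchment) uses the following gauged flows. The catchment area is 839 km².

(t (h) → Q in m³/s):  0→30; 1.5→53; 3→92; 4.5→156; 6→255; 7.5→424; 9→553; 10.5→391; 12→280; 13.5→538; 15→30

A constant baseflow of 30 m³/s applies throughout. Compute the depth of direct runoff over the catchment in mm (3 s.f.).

d ≈ 15.9 mm

Direct runoff: 0.0, 23.0, 62.0, 126.0, 225.0, 394.0, 523.0, 361.0, 250.0, 508.0, 0.0 m³/s; ΣQ_DR = 2472 m³/s.
V = ΣQ_DR · Δt = 2472 × 5400 s = 1.335 × 10^7 m³.
Over A = 839 km², depth = V / A = 15.9 mm.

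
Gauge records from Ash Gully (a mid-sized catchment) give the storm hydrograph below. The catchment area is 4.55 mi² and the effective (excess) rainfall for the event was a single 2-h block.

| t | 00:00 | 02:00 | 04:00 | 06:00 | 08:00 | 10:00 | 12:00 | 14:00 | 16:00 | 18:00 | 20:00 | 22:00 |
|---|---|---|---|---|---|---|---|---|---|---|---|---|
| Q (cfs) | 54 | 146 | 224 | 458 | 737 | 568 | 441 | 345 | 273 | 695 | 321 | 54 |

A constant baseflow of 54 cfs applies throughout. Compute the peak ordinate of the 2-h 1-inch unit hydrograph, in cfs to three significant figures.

Direct runoff: 0.0, 92.0, 170.0, 404.0, 683.0, 514.0, 387.0, 291.0, 219.0, 641.0, 267.0, 0.0 cfs; ΣQ_DR = 3668 cfs, peak = 683.0 cfs.
Runoff depth d = ΣQ_DR·Δt / A = 3668 × 7200 / (4.55 mi²) = 2.498 in.
The 1-inch UH is the DRH scaled by (1 in)/d, so U_p = 683.0 × 1/2.498 = 273 cfs.

U_p ≈ 273 cfs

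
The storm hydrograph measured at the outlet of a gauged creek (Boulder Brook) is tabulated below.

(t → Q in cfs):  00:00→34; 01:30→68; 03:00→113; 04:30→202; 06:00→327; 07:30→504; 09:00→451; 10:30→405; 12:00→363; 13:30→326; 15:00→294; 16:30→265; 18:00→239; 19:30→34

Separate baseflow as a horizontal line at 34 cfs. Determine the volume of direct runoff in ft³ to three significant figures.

V ≈ 1.70 × 10^7 ft³

Direct-runoff ordinates (Q − Q_b): 0.0, 34.0, 79.0, 168.0, 293.0, 470.0, 417.0, 371.0, 329.0, 292.0, 260.0, 231.0, 205.0, 0.0 cfs.
ΣQ_DR = 3149 cfs.
With Δt = 1.5 h = 5400 s, V = ΣQ_DR · Δt = 3149 × 5400 = 1.70 × 10^7 ft³.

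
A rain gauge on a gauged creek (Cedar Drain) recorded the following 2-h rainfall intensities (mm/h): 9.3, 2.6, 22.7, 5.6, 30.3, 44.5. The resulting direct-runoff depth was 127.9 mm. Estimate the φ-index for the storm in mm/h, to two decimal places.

φ ≈ 11.18 mm/h

Only the 3 blocks with intensity above φ contribute runoff: 22.7, 30.3, 44.5 mm/h.
Σ(I−φ)·Δt = d  ⇒  (22.7+30.3+44.5 − 3φ)·2 = 127.9
φ = (97.50 − 127.9/2) / 3 = 11.18 mm/h.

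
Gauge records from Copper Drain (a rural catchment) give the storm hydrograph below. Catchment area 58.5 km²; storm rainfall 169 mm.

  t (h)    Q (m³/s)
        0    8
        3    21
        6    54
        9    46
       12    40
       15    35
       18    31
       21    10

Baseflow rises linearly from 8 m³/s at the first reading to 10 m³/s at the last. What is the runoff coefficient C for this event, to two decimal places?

ΣQ_DR = 173.0 m³/s; V = ΣQ_DR·Δt = 1.868 × 10^6 m³.
Runoff depth d = V / A = 31.94 mm.
C = d / P = 31.94 / 169 = 0.19.

C ≈ 0.19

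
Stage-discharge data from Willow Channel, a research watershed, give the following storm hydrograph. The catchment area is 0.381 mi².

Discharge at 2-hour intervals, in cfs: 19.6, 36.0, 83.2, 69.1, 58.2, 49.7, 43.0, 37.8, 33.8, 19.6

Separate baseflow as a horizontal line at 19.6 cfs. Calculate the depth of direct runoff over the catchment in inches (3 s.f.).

d ≈ 2.07 in

Direct runoff: 0.0, 16.4, 63.6, 49.5, 38.6, 30.1, 23.4, 18.2, 14.2, 0.0 cfs; ΣQ_DR = 254.0 cfs.
V = ΣQ_DR · Δt = 254.0 × 7200 s = 1.829 × 10^6 ft³.
Over A = 0.381 mi², depth = V / A = 2.07 in.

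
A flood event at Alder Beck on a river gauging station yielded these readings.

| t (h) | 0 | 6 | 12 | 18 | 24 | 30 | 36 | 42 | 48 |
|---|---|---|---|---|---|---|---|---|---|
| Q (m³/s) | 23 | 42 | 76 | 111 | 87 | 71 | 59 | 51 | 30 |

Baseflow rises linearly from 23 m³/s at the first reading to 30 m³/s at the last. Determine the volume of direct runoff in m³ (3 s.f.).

V ≈ 6.73 × 10^6 m³

Direct-runoff ordinates (Q − Q_b): 0.00, 18.12, 51.25, 85.38, 60.50, 43.62, 30.75, 21.88, 0.00 m³/s.
ΣQ_DR = 311.5 m³/s.
With Δt = 6 h = 21600 s, V = ΣQ_DR · Δt = 311.5 × 21600 = 6.73 × 10^6 m³.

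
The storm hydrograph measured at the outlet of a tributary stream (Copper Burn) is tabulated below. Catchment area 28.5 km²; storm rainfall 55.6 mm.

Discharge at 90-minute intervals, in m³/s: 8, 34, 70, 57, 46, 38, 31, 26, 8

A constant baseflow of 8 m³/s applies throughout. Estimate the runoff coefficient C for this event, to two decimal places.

ΣQ_DR = 246.0 m³/s; V = ΣQ_DR·Δt = 1.328 × 10^6 m³.
Runoff depth d = V / A = 46.61 mm.
C = d / P = 46.61 / 55.6 = 0.84.

C ≈ 0.84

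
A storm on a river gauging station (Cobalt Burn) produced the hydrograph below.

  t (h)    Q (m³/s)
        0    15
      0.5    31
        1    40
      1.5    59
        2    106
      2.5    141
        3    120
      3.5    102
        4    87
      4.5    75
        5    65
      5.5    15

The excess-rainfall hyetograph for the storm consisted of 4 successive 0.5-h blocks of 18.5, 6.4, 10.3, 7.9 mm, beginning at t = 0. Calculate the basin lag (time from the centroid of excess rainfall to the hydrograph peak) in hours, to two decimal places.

Centroid of excess rainfall: t_c = Σ P_i·t̄_i / ΣP_i = 0.8382 h (block centres at 0.25, 0.75, 1.25, 1.75 h).
Hydrograph peak occurs at t = 2.5 h, so basin lag t_L = 2.5 − 0.8382 = 1.66 h.

t_L ≈ 1.66 h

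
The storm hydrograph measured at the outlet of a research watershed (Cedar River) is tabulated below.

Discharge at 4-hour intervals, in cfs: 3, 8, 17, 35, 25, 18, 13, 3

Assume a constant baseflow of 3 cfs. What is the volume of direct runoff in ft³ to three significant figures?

Direct-runoff ordinates (Q − Q_b): 0.0, 5.0, 14.0, 32.0, 22.0, 15.0, 10.0, 0.0 cfs.
ΣQ_DR = 98.00 cfs.
With Δt = 4 h = 14400 s, V = ΣQ_DR · Δt = 98.00 × 14400 = 1.41 × 10^6 ft³.

V ≈ 1.41 × 10^6 ft³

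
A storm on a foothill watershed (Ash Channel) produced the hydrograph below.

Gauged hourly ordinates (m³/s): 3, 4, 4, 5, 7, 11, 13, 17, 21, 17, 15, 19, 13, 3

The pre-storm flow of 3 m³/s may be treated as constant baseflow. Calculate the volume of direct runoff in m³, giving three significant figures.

V ≈ 3.96 × 10^5 m³

Direct-runoff ordinates (Q − Q_b): 0.0, 1.0, 1.0, 2.0, 4.0, 8.0, 10.0, 14.0, 18.0, 14.0, 12.0, 16.0, 10.0, 0.0 m³/s.
ΣQ_DR = 110.0 m³/s.
With Δt = 1 h = 3600 s, V = ΣQ_DR · Δt = 110.0 × 3600 = 3.96 × 10^5 m³.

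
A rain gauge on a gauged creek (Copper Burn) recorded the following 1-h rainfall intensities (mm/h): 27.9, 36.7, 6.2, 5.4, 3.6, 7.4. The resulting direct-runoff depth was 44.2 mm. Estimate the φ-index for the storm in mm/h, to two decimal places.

Only the 2 blocks with intensity above φ contribute runoff: 27.9, 36.7 mm/h.
Σ(I−φ)·Δt = d  ⇒  (27.9+36.7 − 2φ)·1 = 44.2
φ = (64.60 − 44.2/1) / 2 = 10.20 mm/h.

φ ≈ 10.20 mm/h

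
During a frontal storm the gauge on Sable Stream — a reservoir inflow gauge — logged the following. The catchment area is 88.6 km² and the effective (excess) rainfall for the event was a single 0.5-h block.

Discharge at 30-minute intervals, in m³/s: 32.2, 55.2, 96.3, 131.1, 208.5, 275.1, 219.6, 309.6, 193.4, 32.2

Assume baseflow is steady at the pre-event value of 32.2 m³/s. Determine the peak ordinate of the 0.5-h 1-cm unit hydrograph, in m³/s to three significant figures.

Direct runoff: 0.0, 23.0, 64.1, 98.9, 176.3, 242.9, 187.4, 277.4, 161.2, 0.0 m³/s; ΣQ_DR = 1231 m³/s, peak = 277.4 m³/s.
Runoff depth d = ΣQ_DR·Δt / A = 1231 × 1800 / (88.6 km²) = 25.01 mm.
The 1-cm UH is the DRH scaled by (10 mm)/d, so U_p = 277.4 × 10/25.01 = 111 m³/s.

U_p ≈ 111 m³/s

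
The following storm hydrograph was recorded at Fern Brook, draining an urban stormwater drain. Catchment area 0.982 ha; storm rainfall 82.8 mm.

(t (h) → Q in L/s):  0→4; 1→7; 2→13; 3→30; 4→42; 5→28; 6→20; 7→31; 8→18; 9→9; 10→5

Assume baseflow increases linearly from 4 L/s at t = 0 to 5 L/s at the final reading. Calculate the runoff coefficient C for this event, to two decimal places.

C ≈ 0.70

ΣQ_DR = 157.5 L/s; V = ΣQ_DR·Δt = 5.670 × 10^5 L.
Runoff depth d = V / A = 57.74 mm.
C = d / P = 57.74 / 82.8 = 0.70.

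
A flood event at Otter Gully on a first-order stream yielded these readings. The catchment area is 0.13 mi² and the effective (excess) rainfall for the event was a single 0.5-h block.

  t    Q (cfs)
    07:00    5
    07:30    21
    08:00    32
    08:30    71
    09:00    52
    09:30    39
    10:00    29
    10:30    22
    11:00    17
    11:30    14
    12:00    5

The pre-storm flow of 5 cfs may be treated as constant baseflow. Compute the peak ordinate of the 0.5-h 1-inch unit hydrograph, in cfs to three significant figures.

Direct runoff: 0.0, 16.0, 27.0, 66.0, 47.0, 34.0, 24.0, 17.0, 12.0, 9.0, 0.0 cfs; ΣQ_DR = 252.0 cfs, peak = 66.0 cfs.
Runoff depth d = ΣQ_DR·Δt / A = 252.0 × 1800 / (0.13 mi²) = 1.502 in.
The 1-inch UH is the DRH scaled by (1 in)/d, so U_p = 66.0 × 1/1.502 = 43.9 cfs.

U_p ≈ 43.9 cfs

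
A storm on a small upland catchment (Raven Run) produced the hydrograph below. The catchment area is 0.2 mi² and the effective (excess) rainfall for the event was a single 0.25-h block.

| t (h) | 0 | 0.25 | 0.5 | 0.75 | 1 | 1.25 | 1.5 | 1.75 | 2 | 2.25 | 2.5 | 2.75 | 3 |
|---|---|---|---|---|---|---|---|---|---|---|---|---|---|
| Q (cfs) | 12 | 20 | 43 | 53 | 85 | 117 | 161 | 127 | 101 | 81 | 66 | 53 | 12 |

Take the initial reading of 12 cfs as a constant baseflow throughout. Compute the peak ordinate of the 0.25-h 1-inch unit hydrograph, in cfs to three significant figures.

Direct runoff: 0.0, 8.0, 31.0, 41.0, 73.0, 105.0, 149.0, 115.0, 89.0, 69.0, 54.0, 41.0, 0.0 cfs; ΣQ_DR = 775.0 cfs, peak = 149.0 cfs.
Runoff depth d = ΣQ_DR·Δt / A = 775.0 × 900 / (0.2 mi²) = 1.501 in.
The 1-inch UH is the DRH scaled by (1 in)/d, so U_p = 149.0 × 1/1.501 = 99.3 cfs.

U_p ≈ 99.3 cfs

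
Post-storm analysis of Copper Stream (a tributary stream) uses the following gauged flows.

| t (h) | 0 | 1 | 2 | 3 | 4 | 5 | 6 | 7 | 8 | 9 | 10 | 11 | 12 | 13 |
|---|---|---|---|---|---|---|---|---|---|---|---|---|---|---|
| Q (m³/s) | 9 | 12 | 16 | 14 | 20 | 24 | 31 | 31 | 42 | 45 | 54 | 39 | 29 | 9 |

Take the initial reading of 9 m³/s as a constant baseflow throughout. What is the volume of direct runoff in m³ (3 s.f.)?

V ≈ 8.96 × 10^5 m³

Direct-runoff ordinates (Q − Q_b): 0.0, 3.0, 7.0, 5.0, 11.0, 15.0, 22.0, 22.0, 33.0, 36.0, 45.0, 30.0, 20.0, 0.0 m³/s.
ΣQ_DR = 249.0 m³/s.
With Δt = 1 h = 3600 s, V = ΣQ_DR · Δt = 249.0 × 3600 = 8.96 × 10^5 m³.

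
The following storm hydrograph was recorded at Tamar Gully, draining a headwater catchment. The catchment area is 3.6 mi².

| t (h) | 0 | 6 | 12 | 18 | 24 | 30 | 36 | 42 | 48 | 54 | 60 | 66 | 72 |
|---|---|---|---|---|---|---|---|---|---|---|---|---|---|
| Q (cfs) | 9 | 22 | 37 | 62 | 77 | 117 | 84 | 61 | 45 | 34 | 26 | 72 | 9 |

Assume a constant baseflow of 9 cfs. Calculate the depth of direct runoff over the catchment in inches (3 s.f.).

Direct runoff: 0.0, 13.0, 28.0, 53.0, 68.0, 108.0, 75.0, 52.0, 36.0, 25.0, 17.0, 63.0, 0.0 cfs; ΣQ_DR = 538.0 cfs.
V = ΣQ_DR · Δt = 538.0 × 21600 s = 1.162 × 10^7 ft³.
Over A = 3.6 mi², depth = V / A = 1.39 in.

d ≈ 1.39 in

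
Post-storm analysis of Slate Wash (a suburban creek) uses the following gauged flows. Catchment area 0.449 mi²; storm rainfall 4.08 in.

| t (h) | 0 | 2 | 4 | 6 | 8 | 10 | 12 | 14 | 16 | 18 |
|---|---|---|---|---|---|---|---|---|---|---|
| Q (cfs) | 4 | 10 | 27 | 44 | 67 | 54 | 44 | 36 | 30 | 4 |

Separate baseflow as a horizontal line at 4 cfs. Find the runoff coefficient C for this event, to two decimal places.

ΣQ_DR = 280.0 cfs; V = ΣQ_DR·Δt = 2.016 × 10^6 ft³.
Runoff depth d = V / A = 1.933 in.
C = d / P = 1.933 / 4.08 = 0.47.

C ≈ 0.47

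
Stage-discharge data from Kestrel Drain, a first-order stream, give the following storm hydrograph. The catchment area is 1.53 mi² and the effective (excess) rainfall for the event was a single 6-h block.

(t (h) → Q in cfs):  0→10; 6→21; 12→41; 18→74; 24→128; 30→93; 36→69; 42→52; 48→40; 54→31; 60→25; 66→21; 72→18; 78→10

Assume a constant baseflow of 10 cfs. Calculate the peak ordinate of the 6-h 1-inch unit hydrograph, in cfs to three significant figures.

U_p ≈ 39.4 cfs

Direct runoff: 0.0, 11.0, 31.0, 64.0, 118.0, 83.0, 59.0, 42.0, 30.0, 21.0, 15.0, 11.0, 8.0, 0.0 cfs; ΣQ_DR = 493.0 cfs, peak = 118.0 cfs.
Runoff depth d = ΣQ_DR·Δt / A = 493.0 × 21600 / (1.53 mi²) = 2.996 in.
The 1-inch UH is the DRH scaled by (1 in)/d, so U_p = 118.0 × 1/2.996 = 39.4 cfs.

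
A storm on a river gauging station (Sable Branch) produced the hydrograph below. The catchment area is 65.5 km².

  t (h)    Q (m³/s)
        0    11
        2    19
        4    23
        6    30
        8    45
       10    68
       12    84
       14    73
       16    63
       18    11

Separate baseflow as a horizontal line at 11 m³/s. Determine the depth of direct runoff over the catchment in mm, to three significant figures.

d ≈ 34.8 mm

Direct runoff: 0.0, 8.0, 12.0, 19.0, 34.0, 57.0, 73.0, 62.0, 52.0, 0.0 m³/s; ΣQ_DR = 317.0 m³/s.
V = ΣQ_DR · Δt = 317.0 × 7200 s = 2.282 × 10^6 m³.
Over A = 65.5 km², depth = V / A = 34.8 mm.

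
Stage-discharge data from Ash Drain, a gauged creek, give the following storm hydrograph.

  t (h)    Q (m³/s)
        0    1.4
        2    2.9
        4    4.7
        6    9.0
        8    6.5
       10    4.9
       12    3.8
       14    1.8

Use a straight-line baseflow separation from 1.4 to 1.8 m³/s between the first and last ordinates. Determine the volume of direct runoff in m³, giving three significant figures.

Direct-runoff ordinates (Q − Q_b): 0.00, 1.44, 3.19, 7.43, 4.87, 3.21, 2.06, 0.00 m³/s.
ΣQ_DR = 22.20 m³/s.
With Δt = 2 h = 7200 s, V = ΣQ_DR · Δt = 22.20 × 7200 = 1.60 × 10^5 m³.

V ≈ 1.60 × 10^5 m³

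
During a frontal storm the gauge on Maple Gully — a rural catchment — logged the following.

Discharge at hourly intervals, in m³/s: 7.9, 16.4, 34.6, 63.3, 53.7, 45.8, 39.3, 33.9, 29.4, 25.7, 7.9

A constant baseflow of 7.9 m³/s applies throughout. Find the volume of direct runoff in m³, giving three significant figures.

Direct-runoff ordinates (Q − Q_b): 0.0, 8.5, 26.7, 55.4, 45.8, 37.9, 31.4, 26.0, 21.5, 17.8, 0.0 m³/s.
ΣQ_DR = 271.0 m³/s.
With Δt = 1 h = 3600 s, V = ΣQ_DR · Δt = 271.0 × 3600 = 9.76 × 10^5 m³.

V ≈ 9.76 × 10^5 m³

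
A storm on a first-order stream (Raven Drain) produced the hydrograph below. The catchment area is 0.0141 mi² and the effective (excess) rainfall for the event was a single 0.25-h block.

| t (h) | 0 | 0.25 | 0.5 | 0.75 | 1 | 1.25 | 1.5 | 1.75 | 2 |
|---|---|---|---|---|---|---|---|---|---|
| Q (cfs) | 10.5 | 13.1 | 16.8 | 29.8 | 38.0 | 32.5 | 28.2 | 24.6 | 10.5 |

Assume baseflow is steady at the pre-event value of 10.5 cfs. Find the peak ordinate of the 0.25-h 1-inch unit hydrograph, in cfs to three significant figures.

U_p ≈ 9.14 cfs

Direct runoff: 0.0, 2.6, 6.3, 19.3, 27.5, 22.0, 17.7, 14.1, 0.0 cfs; ΣQ_DR = 109.5 cfs, peak = 27.5 cfs.
Runoff depth d = ΣQ_DR·Δt / A = 109.5 × 900 / (0.0141 mi²) = 3.009 in.
The 1-inch UH is the DRH scaled by (1 in)/d, so U_p = 27.5 × 1/3.009 = 9.14 cfs.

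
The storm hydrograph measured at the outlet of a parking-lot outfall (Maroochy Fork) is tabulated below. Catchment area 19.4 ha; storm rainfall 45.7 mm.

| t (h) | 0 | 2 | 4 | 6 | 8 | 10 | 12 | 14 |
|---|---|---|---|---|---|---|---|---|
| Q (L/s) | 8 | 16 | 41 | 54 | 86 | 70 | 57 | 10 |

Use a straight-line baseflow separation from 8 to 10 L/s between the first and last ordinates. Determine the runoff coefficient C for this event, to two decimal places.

ΣQ_DR = 270.0 L/s; V = ΣQ_DR·Δt = 1.944 × 10^6 L.
Runoff depth d = V / A = 10.02 mm.
C = d / P = 10.02 / 45.7 = 0.22.

C ≈ 0.22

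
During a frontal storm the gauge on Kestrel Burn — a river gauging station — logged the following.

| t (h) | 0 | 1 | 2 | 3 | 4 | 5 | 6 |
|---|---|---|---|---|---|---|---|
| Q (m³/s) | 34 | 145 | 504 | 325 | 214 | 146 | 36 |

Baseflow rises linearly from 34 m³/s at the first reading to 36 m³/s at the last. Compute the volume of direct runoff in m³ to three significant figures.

Direct-runoff ordinates (Q − Q_b): 0.00, 110.67, 469.33, 290.00, 178.67, 110.33, 0.00 m³/s.
ΣQ_DR = 1159 m³/s.
With Δt = 1 h = 3600 s, V = ΣQ_DR · Δt = 1159 × 3600 = 4.17 × 10^6 m³.

V ≈ 4.17 × 10^6 m³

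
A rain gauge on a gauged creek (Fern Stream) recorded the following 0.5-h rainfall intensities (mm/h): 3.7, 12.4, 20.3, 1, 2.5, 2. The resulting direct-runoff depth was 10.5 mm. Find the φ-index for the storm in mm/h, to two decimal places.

Only the 2 blocks with intensity above φ contribute runoff: 12.4, 20.3 mm/h.
Σ(I−φ)·Δt = d  ⇒  (12.4+20.3 − 2φ)·0.5 = 10.5
φ = (32.70 − 10.5/0.5) / 2 = 5.85 mm/h.

φ ≈ 5.85 mm/h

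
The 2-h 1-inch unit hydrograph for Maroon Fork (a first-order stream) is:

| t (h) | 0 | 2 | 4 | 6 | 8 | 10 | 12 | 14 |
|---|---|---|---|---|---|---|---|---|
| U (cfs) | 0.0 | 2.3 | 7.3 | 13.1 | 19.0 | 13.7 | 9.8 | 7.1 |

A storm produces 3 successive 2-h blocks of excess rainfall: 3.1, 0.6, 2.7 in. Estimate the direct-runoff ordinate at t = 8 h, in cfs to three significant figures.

By discrete convolution, Q_j = Σ (P_i / 1 in) · U_{j−i}.
At t = 8 h (j=4): Q = (3.1/1)·19.0 + (0.6/1)·13.1 + (2.7/1)·7.3 = 86.5 cfs.

Q ≈ 86.5 cfs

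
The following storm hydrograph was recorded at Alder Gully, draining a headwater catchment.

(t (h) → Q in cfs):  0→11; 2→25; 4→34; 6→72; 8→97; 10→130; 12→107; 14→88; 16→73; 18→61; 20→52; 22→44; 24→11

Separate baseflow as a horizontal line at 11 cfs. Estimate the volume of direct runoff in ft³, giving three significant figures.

V ≈ 4.77 × 10^6 ft³

Direct-runoff ordinates (Q − Q_b): 0.0, 14.0, 23.0, 61.0, 86.0, 119.0, 96.0, 77.0, 62.0, 50.0, 41.0, 33.0, 0.0 cfs.
ΣQ_DR = 662.0 cfs.
With Δt = 2 h = 7200 s, V = ΣQ_DR · Δt = 662.0 × 7200 = 4.77 × 10^6 ft³.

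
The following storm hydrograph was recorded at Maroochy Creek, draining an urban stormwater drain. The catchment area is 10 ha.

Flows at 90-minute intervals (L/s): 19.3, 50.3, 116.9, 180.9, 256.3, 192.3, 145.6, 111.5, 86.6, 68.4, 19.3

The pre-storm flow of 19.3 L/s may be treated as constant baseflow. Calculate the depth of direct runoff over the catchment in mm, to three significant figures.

d ≈ 55.9 mm

Direct runoff: 0.0, 31.0, 97.6, 161.6, 237.0, 173.0, 126.3, 92.2, 67.3, 49.1, 0.0 L/s; ΣQ_DR = 1035 L/s.
V = ΣQ_DR · Δt = 1035 × 5400 s = 5.590 × 10^6 L.
Over A = 10 ha, depth = V / A = 55.9 mm.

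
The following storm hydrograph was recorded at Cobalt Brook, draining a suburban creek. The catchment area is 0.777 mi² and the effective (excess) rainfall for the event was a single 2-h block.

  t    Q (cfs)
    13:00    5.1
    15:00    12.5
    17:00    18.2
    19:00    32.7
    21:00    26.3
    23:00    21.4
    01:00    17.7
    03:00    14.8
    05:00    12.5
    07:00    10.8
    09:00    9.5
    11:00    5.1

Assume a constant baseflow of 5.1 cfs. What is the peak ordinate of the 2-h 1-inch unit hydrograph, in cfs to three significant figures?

Direct runoff: 0.0, 7.4, 13.1, 27.6, 21.2, 16.3, 12.6, 9.7, 7.4, 5.7, 4.4, 0.0 cfs; ΣQ_DR = 125.4 cfs, peak = 27.6 cfs.
Runoff depth d = ΣQ_DR·Δt / A = 125.4 × 7200 / (0.777 mi²) = 0.5002 in.
The 1-inch UH is the DRH scaled by (1 in)/d, so U_p = 27.6 × 1/0.5002 = 55.2 cfs.

U_p ≈ 55.2 cfs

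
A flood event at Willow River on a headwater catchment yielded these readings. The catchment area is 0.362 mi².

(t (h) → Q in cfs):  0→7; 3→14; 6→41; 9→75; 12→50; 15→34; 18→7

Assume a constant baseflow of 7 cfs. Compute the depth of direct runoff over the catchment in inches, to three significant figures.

d ≈ 2.30 in

Direct runoff: 0.0, 7.0, 34.0, 68.0, 43.0, 27.0, 0.0 cfs; ΣQ_DR = 179.0 cfs.
V = ΣQ_DR · Δt = 179.0 × 10800 s = 1.933 × 10^6 ft³.
Over A = 0.362 mi², depth = V / A = 2.30 in.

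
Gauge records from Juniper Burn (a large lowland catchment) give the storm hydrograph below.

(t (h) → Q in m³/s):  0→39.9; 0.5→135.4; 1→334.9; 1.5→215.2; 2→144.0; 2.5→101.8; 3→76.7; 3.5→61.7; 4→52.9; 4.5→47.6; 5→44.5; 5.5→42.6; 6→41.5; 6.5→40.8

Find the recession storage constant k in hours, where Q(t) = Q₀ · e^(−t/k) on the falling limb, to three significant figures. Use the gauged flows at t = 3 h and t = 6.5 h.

k ≈ 5.54 h

On the falling limb, Q drops from 76.7 to 40.8 m³/s between t = 3 h and t = 6.5 h (Δt = 3.5 h).
k = −Δt / ln(Q₂/Q₁) = −3.5 / ln(40.8/76.7) = 5.54 h.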